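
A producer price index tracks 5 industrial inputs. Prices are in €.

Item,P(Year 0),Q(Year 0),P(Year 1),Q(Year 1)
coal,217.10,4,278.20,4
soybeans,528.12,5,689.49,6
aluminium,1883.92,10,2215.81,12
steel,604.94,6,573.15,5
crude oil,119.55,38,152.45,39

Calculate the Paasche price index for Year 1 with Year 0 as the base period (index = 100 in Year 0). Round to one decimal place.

Paasche price index uses current-period quantities as weights.
ΣP(Year 1)·Q(Year 1) = 278.20×4 + 689.49×6 + 2215.81×12 + 573.15×5 + 152.45×39 = 1112.8 + 4136.94 + 26589.72 + 2865.75 + 5945.55 = 40650.76
ΣP(Year 0)·Q(Year 1) = 217.10×4 + 528.12×6 + 1883.92×12 + 604.94×5 + 119.55×39 = 868.4 + 3168.72 + 22607.04 + 3024.7 + 4662.45 = 34331.31
Index = 40650.76 / 34331.31 × 100 = 118.4072

118.4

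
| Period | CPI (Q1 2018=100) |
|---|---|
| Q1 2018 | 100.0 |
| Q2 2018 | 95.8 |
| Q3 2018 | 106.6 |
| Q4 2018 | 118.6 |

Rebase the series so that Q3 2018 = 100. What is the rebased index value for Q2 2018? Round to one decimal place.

89.9

Rebased(Q2 2018) = 95.8 / 106.6 × 100 = 89.8687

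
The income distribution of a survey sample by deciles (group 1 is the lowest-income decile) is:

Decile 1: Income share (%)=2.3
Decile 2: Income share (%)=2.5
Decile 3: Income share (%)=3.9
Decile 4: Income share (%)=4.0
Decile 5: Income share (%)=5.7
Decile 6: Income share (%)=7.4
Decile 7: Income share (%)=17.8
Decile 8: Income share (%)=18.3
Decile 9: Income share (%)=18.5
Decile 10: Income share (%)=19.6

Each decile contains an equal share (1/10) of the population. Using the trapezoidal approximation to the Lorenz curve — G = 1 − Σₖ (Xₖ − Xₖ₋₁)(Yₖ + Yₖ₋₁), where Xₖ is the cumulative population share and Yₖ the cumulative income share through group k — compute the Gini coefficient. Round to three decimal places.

0.383

Cumulative income shares Yₖ: 0.0230, 0.0480, 0.0870, 0.1270, 0.1840, 0.2580, 0.4360, 0.6190, 0.8040, 1.0000
Σ (Xₖ−Xₖ₋₁)(Yₖ+Yₖ₋₁) = (1/10)(0.0230+0.0000) + (1/10)(0.0480+0.0230) + (1/10)(0.0870+0.0480) + (1/10)(0.1270+0.0870) + (1/10)(0.1840+0.1270) + (1/10)(0.2580+0.1840) + (1/10)(0.4360+0.2580) + (1/10)(0.6190+0.4360) + (1/10)(0.8040+0.6190) + (1/10)(1.0000+0.8040)
  = 0.0023 + 0.0071 + 0.0135 + 0.0214 + 0.0311 + 0.0442 + 0.0694 + 0.1055 + 0.1423 + 0.1804 = 0.6172
G = 1 − 0.6172 = 0.3828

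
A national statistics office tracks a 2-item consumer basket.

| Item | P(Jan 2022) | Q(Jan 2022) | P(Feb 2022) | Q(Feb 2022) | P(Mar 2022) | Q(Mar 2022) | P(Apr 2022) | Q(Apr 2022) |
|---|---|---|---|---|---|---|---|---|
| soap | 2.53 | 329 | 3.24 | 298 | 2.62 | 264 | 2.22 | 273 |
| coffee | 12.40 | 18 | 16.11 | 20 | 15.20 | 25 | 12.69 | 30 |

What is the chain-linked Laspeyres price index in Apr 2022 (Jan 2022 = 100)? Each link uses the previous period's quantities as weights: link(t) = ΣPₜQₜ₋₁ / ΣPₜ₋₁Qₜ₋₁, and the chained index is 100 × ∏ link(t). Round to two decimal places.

91.21

Link Jan 2022→Feb 2022:
ΣP(Feb 2022)Q(Jan 2022) = 3.24×329 + 16.11×18 = 1065.96 + 289.98 = 1355.94
ΣP(Jan 2022)Q(Jan 2022) = 2.53×329 + 12.40×18 = 832.37 + 223.2 = 1055.57
link = 1355.94/1055.57 = 1.284557
Link Feb 2022→Mar 2022:
ΣP(Mar 2022)Q(Feb 2022) = 2.62×298 + 15.20×20 = 780.76 + 304 = 1084.76
ΣP(Feb 2022)Q(Feb 2022) = 3.24×298 + 16.11×20 = 965.52 + 322.2 = 1287.72
link = 1084.76/1287.72 = 0.842388
Link Mar 2022→Apr 2022:
ΣP(Apr 2022)Q(Mar 2022) = 2.22×264 + 12.69×25 = 586.08 + 317.25 = 903.33
ΣP(Mar 2022)Q(Mar 2022) = 2.62×264 + 15.20×25 = 691.68 + 380 = 1071.68
link = 903.33/1071.68 = 0.842910
Chained index = 100 × 1.284557 × 0.842388 × 0.842910 = 91.2109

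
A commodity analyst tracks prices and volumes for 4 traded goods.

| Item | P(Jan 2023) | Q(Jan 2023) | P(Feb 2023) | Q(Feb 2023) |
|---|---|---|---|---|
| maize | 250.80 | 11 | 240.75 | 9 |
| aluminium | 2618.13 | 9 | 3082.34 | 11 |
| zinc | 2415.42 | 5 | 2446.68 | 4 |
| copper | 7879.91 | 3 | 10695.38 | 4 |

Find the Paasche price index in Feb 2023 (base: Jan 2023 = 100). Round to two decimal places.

122.71

Paasche price index uses current-period quantities as weights.
ΣP(Feb 2023)·Q(Feb 2023) = 240.75×9 + 3082.34×11 + 2446.68×4 + 10695.38×4 = 2166.75 + 33905.74 + 9786.72 + 42781.52 = 88640.73
ΣP(Jan 2023)·Q(Feb 2023) = 250.80×9 + 2618.13×11 + 2415.42×4 + 7879.91×4 = 2257.2 + 28799.43 + 9661.68 + 31519.64 = 72237.95
Index = 88640.73 / 72237.95 × 100 = 122.7066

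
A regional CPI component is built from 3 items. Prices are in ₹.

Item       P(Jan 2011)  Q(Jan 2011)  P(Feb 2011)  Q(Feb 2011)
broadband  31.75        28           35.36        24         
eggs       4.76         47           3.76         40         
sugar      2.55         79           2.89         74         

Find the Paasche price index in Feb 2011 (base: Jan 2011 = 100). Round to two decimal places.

Paasche price index uses current-period quantities as weights.
ΣP(Feb 2011)·Q(Feb 2011) = 35.36×24 + 3.76×40 + 2.89×74 = 848.64 + 150.4 + 213.86 = 1212.9
ΣP(Jan 2011)·Q(Feb 2011) = 31.75×24 + 4.76×40 + 2.55×74 = 762 + 190.4 + 188.7 = 1141.1
Index = 1212.9 / 1141.1 × 100 = 106.2922

106.29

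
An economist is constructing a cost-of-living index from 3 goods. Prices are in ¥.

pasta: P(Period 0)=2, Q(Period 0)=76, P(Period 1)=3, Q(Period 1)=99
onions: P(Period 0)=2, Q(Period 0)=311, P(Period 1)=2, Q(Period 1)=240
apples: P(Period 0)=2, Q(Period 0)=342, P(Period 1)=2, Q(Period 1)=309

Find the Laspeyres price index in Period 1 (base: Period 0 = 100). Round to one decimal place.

Laspeyres price index uses base-period quantities as weights.
ΣP(Period 1)·Q(Period 0) = 3×76 + 2×311 + 2×342 = 228 + 622 + 684 = 1534
ΣP(Period 0)·Q(Period 0) = 2×76 + 2×311 + 2×342 = 152 + 622 + 684 = 1458
Index = 1534 / 1458 × 100 = 105.2126

105.2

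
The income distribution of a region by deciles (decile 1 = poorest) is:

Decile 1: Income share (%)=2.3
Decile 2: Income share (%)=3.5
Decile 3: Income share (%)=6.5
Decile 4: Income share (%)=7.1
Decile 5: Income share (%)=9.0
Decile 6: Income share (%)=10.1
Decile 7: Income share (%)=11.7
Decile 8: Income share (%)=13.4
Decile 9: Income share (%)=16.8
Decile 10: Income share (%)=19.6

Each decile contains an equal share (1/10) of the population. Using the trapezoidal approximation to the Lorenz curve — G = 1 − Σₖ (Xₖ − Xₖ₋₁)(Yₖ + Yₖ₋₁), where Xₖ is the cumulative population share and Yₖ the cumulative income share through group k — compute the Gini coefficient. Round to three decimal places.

0.298

Cumulative income shares Yₖ: 0.0230, 0.0580, 0.1230, 0.1940, 0.2840, 0.3850, 0.5020, 0.6360, 0.8040, 1.0000
Σ (Xₖ−Xₖ₋₁)(Yₖ+Yₖ₋₁) = (1/10)(0.0230+0.0000) + (1/10)(0.0580+0.0230) + (1/10)(0.1230+0.0580) + (1/10)(0.1940+0.1230) + (1/10)(0.2840+0.1940) + (1/10)(0.3850+0.2840) + (1/10)(0.5020+0.3850) + (1/10)(0.6360+0.5020) + (1/10)(0.8040+0.6360) + (1/10)(1.0000+0.8040)
  = 0.0023 + 0.0081 + 0.0181 + 0.0317 + 0.0478 + 0.0669 + 0.0887 + 0.1138 + 0.1440 + 0.1804 = 0.7018
G = 1 − 0.7018 = 0.2982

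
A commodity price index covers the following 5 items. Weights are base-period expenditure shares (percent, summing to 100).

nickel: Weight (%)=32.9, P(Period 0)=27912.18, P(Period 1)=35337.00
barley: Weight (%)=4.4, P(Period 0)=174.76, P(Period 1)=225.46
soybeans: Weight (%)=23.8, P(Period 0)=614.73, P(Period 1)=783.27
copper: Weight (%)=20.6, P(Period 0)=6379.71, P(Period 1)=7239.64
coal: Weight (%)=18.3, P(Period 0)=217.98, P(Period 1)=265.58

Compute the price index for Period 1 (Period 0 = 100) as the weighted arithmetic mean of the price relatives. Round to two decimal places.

nickel: 32.9 × (35337.00/27912.18) = 32.9 × 1.266006 = 41.6516
barley: 4.4 × (225.46/174.76) = 4.4 × 1.290112 = 5.6765
soybeans: 23.8 × (783.27/614.73) = 23.8 × 1.274169 = 30.3252
copper: 20.6 × (7239.64/6379.71) = 20.6 × 1.134791 = 23.3767
coal: 18.3 × (265.58/217.98) = 18.3 × 1.218369 = 22.2961
Index = Σ wᵢ·(p₁ᵢ/p₀ᵢ) = 41.6516 + 5.6765 + 30.3252 + 23.3767 + 22.2961 = 123.3262

123.33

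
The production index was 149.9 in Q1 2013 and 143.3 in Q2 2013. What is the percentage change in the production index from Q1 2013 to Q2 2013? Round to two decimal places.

Change = (143.3 − 149.9) / 149.9 × 100
       = -6.6 / 149.9 × 100 = -4.4029%

-4.40%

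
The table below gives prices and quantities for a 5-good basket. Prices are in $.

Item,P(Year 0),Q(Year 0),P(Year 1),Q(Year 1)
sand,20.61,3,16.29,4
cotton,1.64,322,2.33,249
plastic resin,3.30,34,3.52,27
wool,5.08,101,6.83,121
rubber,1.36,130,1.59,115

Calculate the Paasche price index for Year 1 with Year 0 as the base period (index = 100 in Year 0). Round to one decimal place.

Paasche price index uses current-period quantities as weights.
ΣP(Year 1)·Q(Year 1) = 16.29×4 + 2.33×249 + 3.52×27 + 6.83×121 + 1.59×115 = 65.16 + 580.17 + 95.04 + 826.43 + 182.85 = 1749.65
ΣP(Year 0)·Q(Year 1) = 20.61×4 + 1.64×249 + 3.30×27 + 5.08×121 + 1.36×115 = 82.44 + 408.36 + 89.1 + 614.68 + 156.4 = 1350.98
Index = 1749.65 / 1350.98 × 100 = 129.5097

129.5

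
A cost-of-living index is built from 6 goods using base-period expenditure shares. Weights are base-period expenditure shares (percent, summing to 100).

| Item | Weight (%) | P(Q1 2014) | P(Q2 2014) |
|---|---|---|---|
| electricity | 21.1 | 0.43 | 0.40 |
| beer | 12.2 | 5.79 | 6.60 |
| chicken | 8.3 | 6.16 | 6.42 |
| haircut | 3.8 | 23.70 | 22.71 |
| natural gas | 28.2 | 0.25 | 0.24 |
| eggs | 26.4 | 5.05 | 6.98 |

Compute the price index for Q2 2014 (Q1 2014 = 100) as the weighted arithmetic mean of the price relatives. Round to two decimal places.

109.39

electricity: 21.1 × (0.40/0.43) = 21.1 × 0.930233 = 19.6279
beer: 12.2 × (6.60/5.79) = 12.2 × 1.139896 = 13.9067
chicken: 8.3 × (6.42/6.16) = 8.3 × 1.042208 = 8.6503
haircut: 3.8 × (22.71/23.70) = 3.8 × 0.958228 = 3.6413
natural gas: 28.2 × (0.24/0.25) = 28.2 × 0.960000 = 27.0720
eggs: 26.4 × (6.98/5.05) = 26.4 × 1.382178 = 36.4895
Index = Σ wᵢ·(p₁ᵢ/p₀ᵢ) = 19.6279 + 13.9067 + 8.6503 + 3.6413 + 27.0720 + 36.4895 = 109.3877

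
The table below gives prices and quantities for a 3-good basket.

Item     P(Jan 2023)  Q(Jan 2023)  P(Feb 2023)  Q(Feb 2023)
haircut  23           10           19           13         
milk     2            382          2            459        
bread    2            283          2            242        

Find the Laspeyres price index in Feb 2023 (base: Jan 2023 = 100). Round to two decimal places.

97.44

Laspeyres price index uses base-period quantities as weights.
ΣP(Feb 2023)·Q(Jan 2023) = 19×10 + 2×382 + 2×283 = 190 + 764 + 566 = 1520
ΣP(Jan 2023)·Q(Jan 2023) = 23×10 + 2×382 + 2×283 = 230 + 764 + 566 = 1560
Index = 1520 / 1560 × 100 = 97.4359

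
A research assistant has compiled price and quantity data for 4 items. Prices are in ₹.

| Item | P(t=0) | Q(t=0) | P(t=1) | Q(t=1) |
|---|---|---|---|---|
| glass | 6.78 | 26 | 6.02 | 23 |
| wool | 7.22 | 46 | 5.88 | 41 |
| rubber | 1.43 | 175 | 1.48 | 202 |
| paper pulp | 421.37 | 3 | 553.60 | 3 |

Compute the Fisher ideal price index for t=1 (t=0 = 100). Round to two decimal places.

116.35

Laspeyres component (base-period weights):
ΣP(t=1)Q(t=0) = 6.02×26 + 5.88×46 + 1.48×175 + 553.60×3 = 156.52 + 270.48 + 259 + 1660.8 = 2346.8
ΣP(t=0)Q(t=0) = 6.78×26 + 7.22×46 + 1.43×175 + 421.37×3 = 176.28 + 332.12 + 250.25 + 1264.11 = 2022.76
L = 2346.8 / 2022.76 × 100 = 116.0197
Paasche component (current-period weights):
ΣP(t=1)Q(t=1) = 6.02×23 + 5.88×41 + 1.48×202 + 553.60×3 = 138.46 + 241.08 + 298.96 + 1660.8 = 2339.3
ΣP(t=0)Q(t=1) = 6.78×23 + 7.22×41 + 1.43×202 + 421.37×3 = 155.94 + 296.02 + 288.86 + 1264.11 = 2004.93
P = 2339.3 / 2004.93 × 100 = 116.6774
Fisher = √(L × P) = √(116.0197 × 116.6774) = 116.3481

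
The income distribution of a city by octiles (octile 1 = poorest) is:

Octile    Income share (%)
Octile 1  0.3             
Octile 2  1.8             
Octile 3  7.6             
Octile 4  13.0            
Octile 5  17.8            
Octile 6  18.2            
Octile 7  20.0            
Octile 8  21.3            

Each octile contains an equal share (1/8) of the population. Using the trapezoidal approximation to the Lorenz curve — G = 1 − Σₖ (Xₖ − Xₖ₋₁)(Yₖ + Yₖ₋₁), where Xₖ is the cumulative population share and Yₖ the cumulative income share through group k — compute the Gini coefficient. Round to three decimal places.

0.343

Cumulative income shares Yₖ: 0.0030, 0.0210, 0.0970, 0.2270, 0.4050, 0.5870, 0.7870, 1.0000
Σ (Xₖ−Xₖ₋₁)(Yₖ+Yₖ₋₁) = (1/8)(0.0030+0.0000) + (1/8)(0.0210+0.0030) + (1/8)(0.0970+0.0210) + (1/8)(0.2270+0.0970) + (1/8)(0.4050+0.2270) + (1/8)(0.5870+0.4050) + (1/8)(0.7870+0.5870) + (1/8)(1.0000+0.7870)
  = 0.0004 + 0.0030 + 0.0148 + 0.0405 + 0.0790 + 0.1240 + 0.1717 + 0.2234 = 0.6567
G = 1 − 0.6567 = 0.3433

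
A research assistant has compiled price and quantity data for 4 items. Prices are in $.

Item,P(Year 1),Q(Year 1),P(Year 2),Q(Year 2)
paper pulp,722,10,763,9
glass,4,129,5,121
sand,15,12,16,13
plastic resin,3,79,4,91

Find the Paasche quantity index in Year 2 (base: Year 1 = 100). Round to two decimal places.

Paasche quantity index uses current-period prices as weights.
ΣP(Year 2)·Q(Year 2) = 763×9 + 5×121 + 16×13 + 4×91 = 6867 + 605 + 208 + 364 = 8044
ΣP(Year 2)·Q(Year 1) = 763×10 + 5×129 + 16×12 + 4×79 = 7630 + 645 + 192 + 316 = 8783
Index = 8044 / 8783 × 100 = 91.5860

91.59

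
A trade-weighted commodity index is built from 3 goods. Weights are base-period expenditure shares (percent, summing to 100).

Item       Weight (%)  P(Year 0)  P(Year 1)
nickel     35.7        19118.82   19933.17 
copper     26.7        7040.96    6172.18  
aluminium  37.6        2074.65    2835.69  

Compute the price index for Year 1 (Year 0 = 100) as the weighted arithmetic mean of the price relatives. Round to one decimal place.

nickel: 35.7 × (19933.17/19118.82) = 35.7 × 1.042594 = 37.2206
copper: 26.7 × (6172.18/7040.96) = 26.7 × 0.876611 = 23.4055
aluminium: 37.6 × (2835.69/2074.65) = 37.6 × 1.366828 = 51.3927
Index = Σ wᵢ·(p₁ᵢ/p₀ᵢ) = 37.2206 + 23.4055 + 51.3927 = 112.0189

112.0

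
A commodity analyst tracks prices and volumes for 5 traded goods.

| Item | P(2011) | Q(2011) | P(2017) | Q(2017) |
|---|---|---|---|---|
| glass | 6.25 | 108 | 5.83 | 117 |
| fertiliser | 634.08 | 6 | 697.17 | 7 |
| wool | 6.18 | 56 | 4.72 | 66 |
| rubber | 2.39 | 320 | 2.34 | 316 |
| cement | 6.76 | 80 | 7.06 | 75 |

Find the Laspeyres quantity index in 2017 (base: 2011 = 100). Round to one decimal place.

111.6

Laspeyres quantity index uses base-period prices as weights.
ΣP(2011)·Q(2017) = 6.25×117 + 634.08×7 + 6.18×66 + 2.39×316 + 6.76×75 = 731.25 + 4438.56 + 407.88 + 755.24 + 507 = 6839.93
ΣP(2011)·Q(2011) = 6.25×108 + 634.08×6 + 6.18×56 + 2.39×320 + 6.76×80 = 675 + 3804.48 + 346.08 + 764.8 + 540.8 = 6131.16
Index = 6839.93 / 6131.16 × 100 = 111.5601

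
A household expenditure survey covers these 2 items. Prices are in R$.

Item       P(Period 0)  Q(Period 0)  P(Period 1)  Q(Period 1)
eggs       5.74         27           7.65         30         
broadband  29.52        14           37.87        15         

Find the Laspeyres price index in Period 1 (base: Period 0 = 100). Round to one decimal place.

129.6

Laspeyres price index uses base-period quantities as weights.
ΣP(Period 1)·Q(Period 0) = 7.65×27 + 37.87×14 = 206.55 + 530.18 = 736.73
ΣP(Period 0)·Q(Period 0) = 5.74×27 + 29.52×14 = 154.98 + 413.28 = 568.26
Index = 736.73 / 568.26 × 100 = 129.6466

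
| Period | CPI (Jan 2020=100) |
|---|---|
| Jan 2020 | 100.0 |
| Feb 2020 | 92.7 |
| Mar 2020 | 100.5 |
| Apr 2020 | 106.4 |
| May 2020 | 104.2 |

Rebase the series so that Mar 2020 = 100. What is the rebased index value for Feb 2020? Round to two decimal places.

Rebased(Feb 2020) = 92.7 / 100.5 × 100 = 92.2388

92.24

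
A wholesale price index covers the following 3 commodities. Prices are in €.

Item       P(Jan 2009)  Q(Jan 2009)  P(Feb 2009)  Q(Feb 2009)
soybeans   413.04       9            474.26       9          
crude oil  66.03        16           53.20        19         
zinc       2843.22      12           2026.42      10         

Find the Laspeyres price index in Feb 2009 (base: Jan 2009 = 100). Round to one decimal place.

Laspeyres price index uses base-period quantities as weights.
ΣP(Feb 2009)·Q(Jan 2009) = 474.26×9 + 53.20×16 + 2026.42×12 = 4268.34 + 851.2 + 24317.04 = 29436.58
ΣP(Jan 2009)·Q(Jan 2009) = 413.04×9 + 66.03×16 + 2843.22×12 = 3717.36 + 1056.48 + 34118.64 = 38892.48
Index = 29436.58 / 38892.48 × 100 = 75.6871

75.7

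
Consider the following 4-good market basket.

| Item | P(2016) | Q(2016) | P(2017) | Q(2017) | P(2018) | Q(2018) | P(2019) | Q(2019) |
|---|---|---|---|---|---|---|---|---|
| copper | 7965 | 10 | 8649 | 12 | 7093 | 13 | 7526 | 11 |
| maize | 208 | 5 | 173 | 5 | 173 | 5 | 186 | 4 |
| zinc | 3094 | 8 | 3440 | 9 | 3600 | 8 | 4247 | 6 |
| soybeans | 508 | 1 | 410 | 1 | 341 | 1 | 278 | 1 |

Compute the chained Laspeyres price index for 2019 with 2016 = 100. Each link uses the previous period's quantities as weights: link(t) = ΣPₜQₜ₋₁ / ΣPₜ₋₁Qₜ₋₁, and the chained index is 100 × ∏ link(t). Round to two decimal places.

103.37

Link 2016→2017:
ΣP(2017)Q(2016) = 8649×10 + 173×5 + 3440×8 + 410×1 = 86490 + 865 + 27520 + 410 = 115285
ΣP(2016)Q(2016) = 7965×10 + 208×5 + 3094×8 + 508×1 = 79650 + 1040 + 24752 + 508 = 105950
link = 115285/105950 = 1.088108
Link 2017→2018:
ΣP(2018)Q(2017) = 7093×12 + 173×5 + 3600×9 + 341×1 = 85116 + 865 + 32400 + 341 = 118722
ΣP(2017)Q(2017) = 8649×12 + 173×5 + 3440×9 + 410×1 = 103788 + 865 + 30960 + 410 = 136023
link = 118722/136023 = 0.872808
Link 2018→2019:
ΣP(2019)Q(2018) = 7526×13 + 186×5 + 4247×8 + 278×1 = 97838 + 930 + 33976 + 278 = 133022
ΣP(2018)Q(2018) = 7093×13 + 173×5 + 3600×8 + 341×1 = 92209 + 865 + 28800 + 341 = 122215
link = 133022/122215 = 1.088426
Chained index = 100 × 1.088108 × 0.872808 × 1.088426 = 103.3688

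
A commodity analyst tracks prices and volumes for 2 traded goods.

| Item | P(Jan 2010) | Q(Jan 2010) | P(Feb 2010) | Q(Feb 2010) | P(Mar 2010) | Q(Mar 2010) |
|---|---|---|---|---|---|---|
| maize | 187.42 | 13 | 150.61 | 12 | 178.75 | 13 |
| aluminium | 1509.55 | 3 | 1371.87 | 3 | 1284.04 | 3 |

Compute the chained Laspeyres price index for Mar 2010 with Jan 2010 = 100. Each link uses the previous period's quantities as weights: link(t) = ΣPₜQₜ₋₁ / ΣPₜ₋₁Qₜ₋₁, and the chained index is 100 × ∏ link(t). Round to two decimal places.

88.29

Link Jan 2010→Feb 2010:
ΣP(Feb 2010)Q(Jan 2010) = 150.61×13 + 1371.87×3 = 1957.93 + 4115.61 = 6073.54
ΣP(Jan 2010)Q(Jan 2010) = 187.42×13 + 1509.55×3 = 2436.46 + 4528.65 = 6965.11
link = 6073.54/6965.11 = 0.871995
Link Feb 2010→Mar 2010:
ΣP(Mar 2010)Q(Feb 2010) = 178.75×12 + 1284.04×3 = 2145 + 3852.12 = 5997.12
ΣP(Feb 2010)Q(Feb 2010) = 150.61×12 + 1371.87×3 = 1807.32 + 4115.61 = 5922.93
link = 5997.12/5922.93 = 1.012526
Chained index = 100 × 0.871995 × 1.012526 = 88.2917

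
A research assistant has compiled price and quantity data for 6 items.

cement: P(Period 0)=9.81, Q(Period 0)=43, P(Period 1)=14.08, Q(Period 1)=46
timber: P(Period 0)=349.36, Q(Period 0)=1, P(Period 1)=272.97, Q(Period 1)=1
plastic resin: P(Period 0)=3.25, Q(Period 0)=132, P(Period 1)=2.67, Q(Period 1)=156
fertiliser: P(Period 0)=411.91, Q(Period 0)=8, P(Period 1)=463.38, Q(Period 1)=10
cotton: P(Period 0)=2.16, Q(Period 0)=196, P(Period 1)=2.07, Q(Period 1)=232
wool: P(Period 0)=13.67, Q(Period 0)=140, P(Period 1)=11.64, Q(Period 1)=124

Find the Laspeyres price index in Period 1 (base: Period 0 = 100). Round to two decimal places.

102.06

Laspeyres price index uses base-period quantities as weights.
ΣP(Period 1)·Q(Period 0) = 14.08×43 + 272.97×1 + 2.67×132 + 463.38×8 + 2.07×196 + 11.64×140 = 605.44 + 272.97 + 352.44 + 3707.04 + 405.72 + 1629.6 = 6973.21
ΣP(Period 0)·Q(Period 0) = 9.81×43 + 349.36×1 + 3.25×132 + 411.91×8 + 2.16×196 + 13.67×140 = 421.83 + 349.36 + 429 + 3295.28 + 423.36 + 1913.8 = 6832.63
Index = 6973.21 / 6832.63 × 100 = 102.0575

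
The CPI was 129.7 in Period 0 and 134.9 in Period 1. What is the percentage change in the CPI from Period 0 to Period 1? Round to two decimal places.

Change = (134.9 − 129.7) / 129.7 × 100
       = 5.2 / 129.7 × 100 = 4.0093%

4.01%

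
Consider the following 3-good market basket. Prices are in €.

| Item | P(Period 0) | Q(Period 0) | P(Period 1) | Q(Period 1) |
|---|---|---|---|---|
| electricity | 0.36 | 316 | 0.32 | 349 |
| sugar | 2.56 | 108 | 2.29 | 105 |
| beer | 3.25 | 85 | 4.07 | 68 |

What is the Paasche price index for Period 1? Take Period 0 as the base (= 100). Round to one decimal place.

Paasche price index uses current-period quantities as weights.
ΣP(Period 1)·Q(Period 1) = 0.32×349 + 2.29×105 + 4.07×68 = 111.68 + 240.45 + 276.76 = 628.89
ΣP(Period 0)·Q(Period 1) = 0.36×349 + 2.56×105 + 3.25×68 = 125.64 + 268.8 + 221 = 615.44
Index = 628.89 / 615.44 × 100 = 102.1854

102.2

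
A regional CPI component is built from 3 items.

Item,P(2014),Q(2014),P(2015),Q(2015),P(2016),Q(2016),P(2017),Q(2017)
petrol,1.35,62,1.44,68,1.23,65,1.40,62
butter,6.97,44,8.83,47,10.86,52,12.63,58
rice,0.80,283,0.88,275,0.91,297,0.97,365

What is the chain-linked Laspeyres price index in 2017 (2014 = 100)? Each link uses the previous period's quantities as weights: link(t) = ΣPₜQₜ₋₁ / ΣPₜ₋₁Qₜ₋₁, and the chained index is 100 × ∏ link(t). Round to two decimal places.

149.21

Link 2014→2015:
ΣP(2015)Q(2014) = 1.44×62 + 8.83×44 + 0.88×283 = 89.28 + 388.52 + 249.04 = 726.84
ΣP(2014)Q(2014) = 1.35×62 + 6.97×44 + 0.80×283 = 83.7 + 306.68 + 226.4 = 616.78
link = 726.84/616.78 = 1.178443
Link 2015→2016:
ΣP(2016)Q(2015) = 1.23×68 + 10.86×47 + 0.91×275 = 83.64 + 510.42 + 250.25 = 844.31
ΣP(2015)Q(2015) = 1.44×68 + 8.83×47 + 0.88×275 = 97.92 + 415.01 + 242 = 754.93
link = 844.31/754.93 = 1.118395
Link 2016→2017:
ΣP(2017)Q(2016) = 1.40×65 + 12.63×52 + 0.97×297 = 91 + 656.76 + 288.09 = 1035.85
ΣP(2016)Q(2016) = 1.23×65 + 10.86×52 + 0.91×297 = 79.95 + 564.72 + 270.27 = 914.94
link = 1035.85/914.94 = 1.132151
Chained index = 100 × 1.178443 × 1.118395 × 1.132151 = 149.2135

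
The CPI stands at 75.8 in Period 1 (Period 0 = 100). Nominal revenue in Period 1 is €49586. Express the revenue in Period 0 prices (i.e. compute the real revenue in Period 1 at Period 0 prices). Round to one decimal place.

Real = Nominal ÷ (Index/100) = 49586 ÷ (75.8/100)
     = 49586 ÷ 0.758 = 65416.8865

65416.9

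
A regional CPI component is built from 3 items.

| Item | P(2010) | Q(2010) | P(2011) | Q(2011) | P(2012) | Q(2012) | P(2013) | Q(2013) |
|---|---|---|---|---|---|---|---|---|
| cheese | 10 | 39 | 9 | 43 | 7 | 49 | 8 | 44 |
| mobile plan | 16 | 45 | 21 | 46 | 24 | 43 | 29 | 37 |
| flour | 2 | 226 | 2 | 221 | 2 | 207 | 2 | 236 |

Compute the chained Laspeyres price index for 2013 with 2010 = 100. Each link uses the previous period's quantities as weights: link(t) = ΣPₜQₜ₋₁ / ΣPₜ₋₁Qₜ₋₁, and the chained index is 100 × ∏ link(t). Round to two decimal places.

132.14

Link 2010→2011:
ΣP(2011)Q(2010) = 9×39 + 21×45 + 2×226 = 351 + 945 + 452 = 1748
ΣP(2010)Q(2010) = 10×39 + 16×45 + 2×226 = 390 + 720 + 452 = 1562
link = 1748/1562 = 1.119078
Link 2011→2012:
ΣP(2012)Q(2011) = 7×43 + 24×46 + 2×221 = 301 + 1104 + 442 = 1847
ΣP(2011)Q(2011) = 9×43 + 21×46 + 2×221 = 387 + 966 + 442 = 1795
link = 1847/1795 = 1.028969
Link 2012→2013:
ΣP(2013)Q(2012) = 8×49 + 29×43 + 2×207 = 392 + 1247 + 414 = 2053
ΣP(2012)Q(2012) = 7×49 + 24×43 + 2×207 = 343 + 1032 + 414 = 1789
link = 2053/1789 = 1.147568
Chained index = 100 × 1.119078 × 1.028969 × 1.147568 = 132.1422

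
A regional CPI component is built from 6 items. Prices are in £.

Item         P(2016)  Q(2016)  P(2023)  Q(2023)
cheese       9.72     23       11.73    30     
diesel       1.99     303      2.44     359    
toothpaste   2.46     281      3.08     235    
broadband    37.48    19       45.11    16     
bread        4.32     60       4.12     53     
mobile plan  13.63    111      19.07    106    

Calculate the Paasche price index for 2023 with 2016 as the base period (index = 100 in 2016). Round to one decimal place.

Paasche price index uses current-period quantities as weights.
ΣP(2023)·Q(2023) = 11.73×30 + 2.44×359 + 3.08×235 + 45.11×16 + 4.12×53 + 19.07×106 = 351.9 + 875.96 + 723.8 + 721.76 + 218.36 + 2021.42 = 4913.2
ΣP(2016)·Q(2023) = 9.72×30 + 1.99×359 + 2.46×235 + 37.48×16 + 4.32×53 + 13.63×106 = 291.6 + 714.41 + 578.1 + 599.68 + 228.96 + 1444.78 = 3857.53
Index = 4913.2 / 3857.53 × 100 = 127.3665

127.4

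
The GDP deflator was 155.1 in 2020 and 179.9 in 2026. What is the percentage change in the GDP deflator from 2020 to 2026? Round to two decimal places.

Change = (179.9 − 155.1) / 155.1 × 100
       = 24.8 / 155.1 × 100 = 15.9897%

15.99%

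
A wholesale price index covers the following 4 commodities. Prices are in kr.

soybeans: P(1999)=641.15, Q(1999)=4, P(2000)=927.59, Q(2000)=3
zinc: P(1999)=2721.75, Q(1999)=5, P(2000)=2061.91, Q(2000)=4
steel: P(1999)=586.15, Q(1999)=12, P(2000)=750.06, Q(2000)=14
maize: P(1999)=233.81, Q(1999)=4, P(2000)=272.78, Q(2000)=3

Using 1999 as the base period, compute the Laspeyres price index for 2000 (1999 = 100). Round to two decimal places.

99.87

Laspeyres price index uses base-period quantities as weights.
ΣP(2000)·Q(1999) = 927.59×4 + 2061.91×5 + 750.06×12 + 272.78×4 = 3710.36 + 10309.55 + 9000.72 + 1091.12 = 24111.75
ΣP(1999)·Q(1999) = 641.15×4 + 2721.75×5 + 586.15×12 + 233.81×4 = 2564.6 + 13608.75 + 7033.8 + 935.24 = 24142.39
Index = 24111.75 / 24142.39 × 100 = 99.8731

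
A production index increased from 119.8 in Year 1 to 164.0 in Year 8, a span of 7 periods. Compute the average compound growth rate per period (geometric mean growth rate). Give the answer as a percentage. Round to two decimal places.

4.59%

Growth factor = (164.0/119.8)^(1/7) = (1.368948)^(1/7) = 1.045885
Growth rate = 1.045885 − 1 = 0.045885 = 4.5885%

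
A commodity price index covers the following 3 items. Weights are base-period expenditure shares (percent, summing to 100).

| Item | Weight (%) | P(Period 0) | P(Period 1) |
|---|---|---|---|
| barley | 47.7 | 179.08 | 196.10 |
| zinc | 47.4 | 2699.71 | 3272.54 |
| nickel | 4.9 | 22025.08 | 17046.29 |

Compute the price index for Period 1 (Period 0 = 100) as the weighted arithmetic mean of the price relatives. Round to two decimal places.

barley: 47.7 × (196.10/179.08) = 47.7 × 1.095041 = 52.2335
zinc: 47.4 × (3272.54/2699.71) = 47.4 × 1.212182 = 57.4574
nickel: 4.9 × (17046.29/22025.08) = 4.9 × 0.773949 = 3.7924
Index = Σ wᵢ·(p₁ᵢ/p₀ᵢ) = 52.2335 + 57.4574 + 3.7924 = 113.4833

113.48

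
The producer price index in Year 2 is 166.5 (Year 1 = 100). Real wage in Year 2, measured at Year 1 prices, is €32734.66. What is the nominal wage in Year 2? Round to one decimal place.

Nominal = Real × (Index/100) = 32734.66 × (166.5/100)
        = 32734.66 × 1.665 = 54503.2089

54503.2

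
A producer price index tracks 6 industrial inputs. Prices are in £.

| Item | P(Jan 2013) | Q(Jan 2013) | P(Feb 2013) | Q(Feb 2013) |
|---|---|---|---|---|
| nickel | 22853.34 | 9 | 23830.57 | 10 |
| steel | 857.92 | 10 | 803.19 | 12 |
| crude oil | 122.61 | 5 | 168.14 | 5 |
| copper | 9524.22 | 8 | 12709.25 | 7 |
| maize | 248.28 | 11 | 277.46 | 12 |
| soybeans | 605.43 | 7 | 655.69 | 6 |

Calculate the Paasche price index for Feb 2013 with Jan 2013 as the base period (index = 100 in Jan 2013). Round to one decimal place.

110.3

Paasche price index uses current-period quantities as weights.
ΣP(Feb 2013)·Q(Feb 2013) = 23830.57×10 + 803.19×12 + 168.14×5 + 12709.25×7 + 277.46×12 + 655.69×6 = 238305.7 + 9638.28 + 840.7 + 88964.75 + 3329.52 + 3934.14 = 345013.09
ΣP(Jan 2013)·Q(Feb 2013) = 22853.34×10 + 857.92×12 + 122.61×5 + 9524.22×7 + 248.28×12 + 605.43×6 = 228533.4 + 10295.04 + 613.05 + 66669.54 + 2979.36 + 3632.58 = 312722.97
Index = 345013.09 / 312722.97 × 100 = 110.3255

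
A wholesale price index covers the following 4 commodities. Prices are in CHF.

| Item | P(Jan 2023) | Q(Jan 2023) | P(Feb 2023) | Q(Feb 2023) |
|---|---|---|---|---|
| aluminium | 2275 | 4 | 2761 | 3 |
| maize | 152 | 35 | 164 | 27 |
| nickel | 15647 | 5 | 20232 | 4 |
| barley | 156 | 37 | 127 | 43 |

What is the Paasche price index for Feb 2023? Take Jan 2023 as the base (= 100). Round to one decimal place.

123.5

Paasche price index uses current-period quantities as weights.
ΣP(Feb 2023)·Q(Feb 2023) = 2761×3 + 164×27 + 20232×4 + 127×43 = 8283 + 4428 + 80928 + 5461 = 99100
ΣP(Jan 2023)·Q(Feb 2023) = 2275×3 + 152×27 + 15647×4 + 156×43 = 6825 + 4104 + 62588 + 6708 = 80225
Index = 99100 / 80225 × 100 = 123.5276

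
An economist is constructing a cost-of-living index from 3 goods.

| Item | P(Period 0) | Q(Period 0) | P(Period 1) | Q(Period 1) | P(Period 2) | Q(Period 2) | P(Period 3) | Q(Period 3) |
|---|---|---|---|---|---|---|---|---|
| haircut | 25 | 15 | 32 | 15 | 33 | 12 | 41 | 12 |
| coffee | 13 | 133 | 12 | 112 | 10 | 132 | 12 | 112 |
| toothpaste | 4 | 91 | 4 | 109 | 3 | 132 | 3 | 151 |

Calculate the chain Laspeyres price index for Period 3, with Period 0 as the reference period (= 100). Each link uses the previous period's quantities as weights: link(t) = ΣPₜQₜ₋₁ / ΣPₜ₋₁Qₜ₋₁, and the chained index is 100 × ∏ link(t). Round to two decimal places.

Link Period 0→Period 1:
ΣP(Period 1)Q(Period 0) = 32×15 + 12×133 + 4×91 = 480 + 1596 + 364 = 2440
ΣP(Period 0)Q(Period 0) = 25×15 + 13×133 + 4×91 = 375 + 1729 + 364 = 2468
link = 2440/2468 = 0.988655
Link Period 1→Period 2:
ΣP(Period 2)Q(Period 1) = 33×15 + 10×112 + 3×109 = 495 + 1120 + 327 = 1942
ΣP(Period 1)Q(Period 1) = 32×15 + 12×112 + 4×109 = 480 + 1344 + 436 = 2260
link = 1942/2260 = 0.859292
Link Period 2→Period 3:
ΣP(Period 3)Q(Period 2) = 41×12 + 12×132 + 3×132 = 492 + 1584 + 396 = 2472
ΣP(Period 2)Q(Period 2) = 33×12 + 10×132 + 3×132 = 396 + 1320 + 396 = 2112
link = 2472/2112 = 1.170455
Chained index = 100 × 0.988655 × 0.859292 × 1.170455 = 99.4352

99.44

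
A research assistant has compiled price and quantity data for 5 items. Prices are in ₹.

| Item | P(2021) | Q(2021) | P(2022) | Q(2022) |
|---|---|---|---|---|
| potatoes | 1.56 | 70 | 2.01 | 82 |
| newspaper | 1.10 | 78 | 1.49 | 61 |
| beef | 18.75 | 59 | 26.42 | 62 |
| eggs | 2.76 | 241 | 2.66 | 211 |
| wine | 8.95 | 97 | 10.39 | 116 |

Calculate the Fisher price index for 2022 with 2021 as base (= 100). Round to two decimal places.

Laspeyres component (base-period weights):
ΣP(2022)Q(2021) = 2.01×70 + 1.49×78 + 26.42×59 + 2.66×241 + 10.39×97 = 140.7 + 116.22 + 1558.78 + 641.06 + 1007.83 = 3464.59
ΣP(2021)Q(2021) = 1.56×70 + 1.10×78 + 18.75×59 + 2.76×241 + 8.95×97 = 109.2 + 85.8 + 1106.25 + 665.16 + 868.15 = 2834.56
L = 3464.59 / 2834.56 × 100 = 122.2267
Paasche component (current-period weights):
ΣP(2022)Q(2022) = 2.01×82 + 1.49×61 + 26.42×62 + 2.66×211 + 10.39×116 = 164.82 + 90.89 + 1638.04 + 561.26 + 1205.24 = 3660.25
ΣP(2021)Q(2022) = 1.56×82 + 1.10×61 + 18.75×62 + 2.76×211 + 8.95×116 = 127.92 + 67.1 + 1162.5 + 582.36 + 1038.2 = 2978.08
P = 3660.25 / 2978.08 × 100 = 122.9064
Fisher = √(L × P) = √(122.2267 × 122.9064) = 122.5661

122.57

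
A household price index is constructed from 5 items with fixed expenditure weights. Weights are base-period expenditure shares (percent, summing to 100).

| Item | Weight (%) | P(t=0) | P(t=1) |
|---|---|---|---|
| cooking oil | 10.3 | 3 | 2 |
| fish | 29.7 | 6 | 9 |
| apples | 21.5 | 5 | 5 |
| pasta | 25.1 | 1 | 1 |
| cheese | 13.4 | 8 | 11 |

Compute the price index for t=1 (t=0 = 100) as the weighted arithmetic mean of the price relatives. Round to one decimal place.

116.4

cooking oil: 10.3 × (2/3) = 10.3 × 0.666667 = 6.8667
fish: 29.7 × (9/6) = 29.7 × 1.500000 = 44.5500
apples: 21.5 × (5/5) = 21.5 × 1.000000 = 21.5000
pasta: 25.1 × (1/1) = 25.1 × 1.000000 = 25.1000
cheese: 13.4 × (11/8) = 13.4 × 1.375000 = 18.4250
Index = Σ wᵢ·(p₁ᵢ/p₀ᵢ) = 6.8667 + 44.5500 + 21.5000 + 25.1000 + 18.4250 = 116.4417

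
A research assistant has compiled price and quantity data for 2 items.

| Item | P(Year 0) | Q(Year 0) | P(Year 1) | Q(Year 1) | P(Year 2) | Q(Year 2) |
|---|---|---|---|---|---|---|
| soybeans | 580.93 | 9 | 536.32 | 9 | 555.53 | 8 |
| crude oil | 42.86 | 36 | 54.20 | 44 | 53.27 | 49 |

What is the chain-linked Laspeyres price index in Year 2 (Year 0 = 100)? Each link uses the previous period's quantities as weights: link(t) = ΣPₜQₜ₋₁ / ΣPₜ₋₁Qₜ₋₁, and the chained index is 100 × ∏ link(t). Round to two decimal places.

101.93

Link Year 0→Year 1:
ΣP(Year 1)Q(Year 0) = 536.32×9 + 54.20×36 = 4826.88 + 1951.2 = 6778.08
ΣP(Year 0)Q(Year 0) = 580.93×9 + 42.86×36 = 5228.37 + 1542.96 = 6771.33
link = 6778.08/6771.33 = 1.000997
Link Year 1→Year 2:
ΣP(Year 2)Q(Year 1) = 555.53×9 + 53.27×44 = 4999.77 + 2343.88 = 7343.65
ΣP(Year 1)Q(Year 1) = 536.32×9 + 54.20×44 = 4826.88 + 2384.8 = 7211.68
link = 7343.65/7211.68 = 1.018299
Chained index = 100 × 1.000997 × 1.018299 = 101.9315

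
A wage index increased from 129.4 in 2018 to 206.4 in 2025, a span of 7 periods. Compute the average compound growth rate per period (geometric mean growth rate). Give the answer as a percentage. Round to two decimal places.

Growth factor = (206.4/129.4)^(1/7) = (1.595054)^(1/7) = 1.068976
Growth rate = 1.068976 − 1 = 0.068976 = 6.8976%

6.90%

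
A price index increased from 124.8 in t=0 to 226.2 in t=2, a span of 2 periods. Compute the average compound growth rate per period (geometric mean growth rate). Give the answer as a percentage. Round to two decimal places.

Growth factor = (226.2/124.8)^(1/2) = (1.812500)^(1/2) = 1.346291
Growth rate = 1.346291 − 1 = 0.346291 = 34.6291%

34.63%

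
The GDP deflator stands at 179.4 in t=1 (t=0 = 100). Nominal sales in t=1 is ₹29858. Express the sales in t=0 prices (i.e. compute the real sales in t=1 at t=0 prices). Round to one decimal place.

Real = Nominal ÷ (Index/100) = 29858 ÷ (179.4/100)
     = 29858 ÷ 1.794 = 16643.2553

16643.3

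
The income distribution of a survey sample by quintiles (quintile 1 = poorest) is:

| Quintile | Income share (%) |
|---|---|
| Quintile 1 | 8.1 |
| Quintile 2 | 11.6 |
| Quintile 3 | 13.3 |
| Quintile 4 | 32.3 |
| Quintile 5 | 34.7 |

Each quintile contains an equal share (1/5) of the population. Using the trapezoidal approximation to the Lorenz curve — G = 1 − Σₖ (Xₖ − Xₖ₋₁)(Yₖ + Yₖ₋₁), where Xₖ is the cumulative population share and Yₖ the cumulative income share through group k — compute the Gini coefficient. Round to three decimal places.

0.296

Cumulative income shares Yₖ: 0.0810, 0.1970, 0.3300, 0.6530, 1.0000
Σ (Xₖ−Xₖ₋₁)(Yₖ+Yₖ₋₁) = (1/5)(0.0810+0.0000) + (1/5)(0.1970+0.0810) + (1/5)(0.3300+0.1970) + (1/5)(0.6530+0.3300) + (1/5)(1.0000+0.6530)
  = 0.0162 + 0.0556 + 0.1054 + 0.1966 + 0.3306 = 0.7044
G = 1 − 0.7044 = 0.2956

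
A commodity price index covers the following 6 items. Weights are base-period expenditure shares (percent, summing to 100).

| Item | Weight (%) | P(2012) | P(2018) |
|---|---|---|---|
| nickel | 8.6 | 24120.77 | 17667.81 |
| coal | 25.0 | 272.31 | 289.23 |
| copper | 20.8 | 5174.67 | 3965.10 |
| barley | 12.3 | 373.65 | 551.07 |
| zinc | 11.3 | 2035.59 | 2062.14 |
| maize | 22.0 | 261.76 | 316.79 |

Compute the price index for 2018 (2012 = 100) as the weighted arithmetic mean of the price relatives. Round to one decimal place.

105.0

nickel: 8.6 × (17667.81/24120.77) = 8.6 × 0.732473 = 6.2993
coal: 25.0 × (289.23/272.31) = 25.0 × 1.062135 = 26.5534
copper: 20.8 × (3965.10/5174.67) = 20.8 × 0.766252 = 15.9380
barley: 12.3 × (551.07/373.65) = 12.3 × 1.474829 = 18.1404
zinc: 11.3 × (2062.14/2035.59) = 11.3 × 1.013043 = 11.4474
maize: 22.0 × (316.79/261.76) = 22.0 × 1.210231 = 26.6251
Index = Σ wᵢ·(p₁ᵢ/p₀ᵢ) = 6.2993 + 26.5534 + 15.9380 + 18.1404 + 11.4474 + 26.6251 = 105.0035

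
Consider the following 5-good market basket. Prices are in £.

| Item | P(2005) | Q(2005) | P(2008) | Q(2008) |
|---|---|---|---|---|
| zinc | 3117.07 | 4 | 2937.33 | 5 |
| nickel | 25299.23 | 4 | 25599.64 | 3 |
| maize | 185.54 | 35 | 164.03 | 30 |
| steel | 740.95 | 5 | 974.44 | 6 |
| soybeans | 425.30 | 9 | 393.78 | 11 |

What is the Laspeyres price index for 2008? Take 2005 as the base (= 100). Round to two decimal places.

Laspeyres price index uses base-period quantities as weights.
ΣP(2008)·Q(2005) = 2937.33×4 + 25599.64×4 + 164.03×35 + 974.44×5 + 393.78×9 = 11749.32 + 102398.56 + 5741.05 + 4872.2 + 3544.02 = 128305.15
ΣP(2005)·Q(2005) = 3117.07×4 + 25299.23×4 + 185.54×35 + 740.95×5 + 425.30×9 = 12468.28 + 101196.92 + 6493.9 + 3704.75 + 3827.7 = 127691.55
Index = 128305.15 / 127691.55 × 100 = 100.4805

100.48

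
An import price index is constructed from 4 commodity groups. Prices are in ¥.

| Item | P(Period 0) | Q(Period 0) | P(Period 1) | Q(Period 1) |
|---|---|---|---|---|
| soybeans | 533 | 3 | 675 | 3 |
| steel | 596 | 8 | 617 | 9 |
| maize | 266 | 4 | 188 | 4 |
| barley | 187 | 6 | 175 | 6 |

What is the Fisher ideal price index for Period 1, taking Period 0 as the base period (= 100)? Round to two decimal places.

Laspeyres component (base-period weights):
ΣP(Period 1)Q(Period 0) = 675×3 + 617×8 + 188×4 + 175×6 = 2025 + 4936 + 752 + 1050 = 8763
ΣP(Period 0)Q(Period 0) = 533×3 + 596×8 + 266×4 + 187×6 = 1599 + 4768 + 1064 + 1122 = 8553
L = 8763 / 8553 × 100 = 102.4553
Paasche component (current-period weights):
ΣP(Period 1)Q(Period 1) = 675×3 + 617×9 + 188×4 + 175×6 = 2025 + 5553 + 752 + 1050 = 9380
ΣP(Period 0)Q(Period 1) = 533×3 + 596×9 + 266×4 + 187×6 = 1599 + 5364 + 1064 + 1122 = 9149
P = 9380 / 9149 × 100 = 102.5249
Fisher = √(L × P) = √(102.4553 × 102.5249) = 102.4901

102.49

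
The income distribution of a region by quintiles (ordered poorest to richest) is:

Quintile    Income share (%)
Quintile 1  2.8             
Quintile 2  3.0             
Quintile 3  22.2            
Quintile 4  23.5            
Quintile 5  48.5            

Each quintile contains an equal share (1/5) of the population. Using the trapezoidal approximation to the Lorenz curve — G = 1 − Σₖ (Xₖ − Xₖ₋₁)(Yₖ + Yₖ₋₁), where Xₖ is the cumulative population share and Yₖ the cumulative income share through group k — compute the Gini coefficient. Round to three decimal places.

Cumulative income shares Yₖ: 0.0280, 0.0580, 0.2800, 0.5150, 1.0000
Σ (Xₖ−Xₖ₋₁)(Yₖ+Yₖ₋₁) = (1/5)(0.0280+0.0000) + (1/5)(0.0580+0.0280) + (1/5)(0.2800+0.0580) + (1/5)(0.5150+0.2800) + (1/5)(1.0000+0.5150)
  = 0.0056 + 0.0172 + 0.0676 + 0.1590 + 0.3030 = 0.5524
G = 1 − 0.5524 = 0.4476

0.448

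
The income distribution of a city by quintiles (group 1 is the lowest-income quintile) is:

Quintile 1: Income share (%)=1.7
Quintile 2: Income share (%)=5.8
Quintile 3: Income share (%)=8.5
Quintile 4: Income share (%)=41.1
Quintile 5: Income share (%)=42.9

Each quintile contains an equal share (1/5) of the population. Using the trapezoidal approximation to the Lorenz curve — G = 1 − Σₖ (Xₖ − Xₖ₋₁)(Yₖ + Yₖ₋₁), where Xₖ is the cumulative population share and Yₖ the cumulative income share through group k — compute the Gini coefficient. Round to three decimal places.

0.471

Cumulative income shares Yₖ: 0.0170, 0.0750, 0.1600, 0.5710, 1.0000
Σ (Xₖ−Xₖ₋₁)(Yₖ+Yₖ₋₁) = (1/5)(0.0170+0.0000) + (1/5)(0.0750+0.0170) + (1/5)(0.1600+0.0750) + (1/5)(0.5710+0.1600) + (1/5)(1.0000+0.5710)
  = 0.0034 + 0.0184 + 0.0470 + 0.1462 + 0.3142 = 0.5292
G = 1 − 0.5292 = 0.4708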